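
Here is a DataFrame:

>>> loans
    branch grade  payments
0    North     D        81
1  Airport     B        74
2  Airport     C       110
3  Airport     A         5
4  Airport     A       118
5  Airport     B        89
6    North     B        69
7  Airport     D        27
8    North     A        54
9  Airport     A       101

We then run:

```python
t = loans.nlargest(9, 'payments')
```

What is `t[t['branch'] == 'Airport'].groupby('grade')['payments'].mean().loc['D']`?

take 9 rows with largest payments:
    branch grade  payments
4  Airport     A       118
2  Airport     C       110
9  Airport     A       101
5  Airport     B        89
0    North     D        81
1  Airport     B        74
6    North     B        69
8    North     A        54
7  Airport     D        27
filter rows where branch == 'Airport':
    branch grade  payments
4  Airport     A       118
2  Airport     C       110
9  Airport     A       101
5  Airport     B        89
1  Airport     B        74
7  Airport     D        27
group by grade, mean of payments:
grade
A    109.5
B     81.5
C    110.0
D     27.0
Name: payments, dtype: float64
Then the value at index 'D': 27.0

27.0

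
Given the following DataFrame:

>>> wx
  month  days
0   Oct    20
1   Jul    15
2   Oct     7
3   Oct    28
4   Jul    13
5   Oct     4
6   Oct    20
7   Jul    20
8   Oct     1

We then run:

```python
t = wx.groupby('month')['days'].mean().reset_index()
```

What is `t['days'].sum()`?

group by month, mean of days:
month
Jul    16.000000
Oct    13.333333
Name: days, dtype: float64
reset_index():
  month       days
0   Jul  16.000000
1   Oct  13.333333
Reading off the sum of column 'days', we get 29.3333333333.

29.3333333333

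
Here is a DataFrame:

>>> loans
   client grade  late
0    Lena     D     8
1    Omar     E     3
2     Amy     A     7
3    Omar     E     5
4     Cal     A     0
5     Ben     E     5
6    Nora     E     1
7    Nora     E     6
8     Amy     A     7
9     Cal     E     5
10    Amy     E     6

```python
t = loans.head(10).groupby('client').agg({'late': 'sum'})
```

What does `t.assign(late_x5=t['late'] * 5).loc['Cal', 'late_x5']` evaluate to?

25

take first 10 rows:
  client grade  late
0   Lena     D     8
1   Omar     E     3
2    Amy     A     7
3   Omar     E     5
4    Cal     A     0
5    Ben     E     5
6   Nora     E     1
7   Nora     E     6
8    Amy     A     7
9    Cal     E     5
group by client, sum of late:
        late
client      
Amy       14
Ben        5
Cal        5
Lena       8
Nora       7
Omar       8
add column late_x5 = t['late'] * 5:
        late  late_x5
client               
Amy       14       70
Ben        5       25
Cal        5       25
Lena       8       40
Nora       7       35
Omar       8       40
Reading off the value at row 'Cal', column 'late_x5', we get 25.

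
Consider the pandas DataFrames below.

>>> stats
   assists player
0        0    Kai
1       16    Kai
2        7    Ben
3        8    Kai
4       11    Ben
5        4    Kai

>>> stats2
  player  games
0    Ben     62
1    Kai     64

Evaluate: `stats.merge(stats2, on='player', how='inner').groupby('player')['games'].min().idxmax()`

merge on 'player' (how='inner') → 6 rows:
   assists player  games
0        0    Kai     64
1       16    Kai     64
2        7    Ben     62
3        8    Kai     64
4       11    Ben     62
5        4    Kai     64
group by player, min of games:
player
Ben    62
Kai    64
Name: games, dtype: int64
Then the label with the largest value: Kai

Kai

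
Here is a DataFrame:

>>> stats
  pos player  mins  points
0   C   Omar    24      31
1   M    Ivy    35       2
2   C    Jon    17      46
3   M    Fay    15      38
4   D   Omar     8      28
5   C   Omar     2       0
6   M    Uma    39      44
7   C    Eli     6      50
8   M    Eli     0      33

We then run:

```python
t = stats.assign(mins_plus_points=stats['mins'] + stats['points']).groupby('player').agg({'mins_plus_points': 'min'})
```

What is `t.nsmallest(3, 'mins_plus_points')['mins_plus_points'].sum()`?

72

add column mins_plus_points = stats['mins'] + stats['points']:
  pos player  mins  points  mins_plus_points
0   C   Omar    24      31                55
1   M    Ivy    35       2                37
2   C    Jon    17      46                63
3   M    Fay    15      38                53
4   D   Omar     8      28                36
5   C   Omar     2       0                 2
6   M    Uma    39      44                83
7   C    Eli     6      50                56
8   M    Eli     0      33                33
group by player, min of mins_plus_points:
        mins_plus_points
player                  
Eli                   33
Fay                   53
Ivy                   37
Jon                   63
Omar                   2
Uma                   83
take 3 rows with smallest mins_plus_points:
        mins_plus_points
player                  
Omar                   2
Eli                   33
Ivy                   37
The sum of column 'mins_plus_points' is 72.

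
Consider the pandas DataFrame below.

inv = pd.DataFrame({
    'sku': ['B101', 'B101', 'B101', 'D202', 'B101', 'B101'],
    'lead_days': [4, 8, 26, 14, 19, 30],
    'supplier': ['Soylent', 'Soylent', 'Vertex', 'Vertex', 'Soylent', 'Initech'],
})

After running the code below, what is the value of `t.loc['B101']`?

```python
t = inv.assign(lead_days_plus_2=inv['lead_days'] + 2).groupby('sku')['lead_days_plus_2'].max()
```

add column lead_days_plus_2 = inv['lead_days'] + 2:
    sku  lead_days supplier  lead_days_plus_2
0  B101          4  Soylent                 6
1  B101          8  Soylent                10
2  B101         26   Vertex                28
3  D202         14   Vertex                16
4  B101         19  Soylent                21
5  B101         30  Initech                32
group by sku, max of lead_days_plus_2:
sku
B101    32
D202    16
Name: lead_days_plus_2, dtype: int64

32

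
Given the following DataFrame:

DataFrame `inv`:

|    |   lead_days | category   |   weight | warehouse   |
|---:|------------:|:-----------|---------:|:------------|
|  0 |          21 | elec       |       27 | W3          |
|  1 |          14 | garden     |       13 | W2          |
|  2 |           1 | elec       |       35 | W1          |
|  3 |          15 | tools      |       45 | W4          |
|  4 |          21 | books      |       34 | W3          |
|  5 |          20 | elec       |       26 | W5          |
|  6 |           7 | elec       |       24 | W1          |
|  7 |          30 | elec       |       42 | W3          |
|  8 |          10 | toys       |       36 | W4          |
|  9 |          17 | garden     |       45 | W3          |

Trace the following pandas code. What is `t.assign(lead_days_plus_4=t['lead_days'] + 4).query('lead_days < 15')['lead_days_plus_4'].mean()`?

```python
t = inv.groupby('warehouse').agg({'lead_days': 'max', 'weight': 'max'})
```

14.5

group by warehouse: max(lead_days), max(weight):
           lead_days  weight
warehouse                   
W1                 7      35
W2                14      13
W3                30      45
W4                15      45
W5                20      26
add column lead_days_plus_4 = t['lead_days'] + 4:
           lead_days  weight  lead_days_plus_4
warehouse                                     
W1                 7      35                11
W2                14      13                18
W3                30      45                34
W4                15      45                19
W5                20      26                24
filter rows where lead_days < 15:
           lead_days  weight  lead_days_plus_4
warehouse                                     
W1                 7      35                11
W2                14      13                18
Reading off the mean of column 'lead_days_plus_4', we get 14.5.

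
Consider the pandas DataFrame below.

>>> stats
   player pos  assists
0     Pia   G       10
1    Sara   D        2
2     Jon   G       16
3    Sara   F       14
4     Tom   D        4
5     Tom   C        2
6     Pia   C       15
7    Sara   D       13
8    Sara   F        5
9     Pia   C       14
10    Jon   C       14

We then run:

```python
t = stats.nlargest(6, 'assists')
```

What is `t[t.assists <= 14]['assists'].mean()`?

take 6 rows with largest assists:
   player pos  assists
2     Jon   G       16
6     Pia   C       15
3    Sara   F       14
9     Pia   C       14
10    Jon   C       14
7    Sara   D       13
filter rows where assists <= 14:
   player pos  assists
3    Sara   F       14
9     Pia   C       14
10    Jon   C       14
7    Sara   D       13
Hence 13.75.

13.75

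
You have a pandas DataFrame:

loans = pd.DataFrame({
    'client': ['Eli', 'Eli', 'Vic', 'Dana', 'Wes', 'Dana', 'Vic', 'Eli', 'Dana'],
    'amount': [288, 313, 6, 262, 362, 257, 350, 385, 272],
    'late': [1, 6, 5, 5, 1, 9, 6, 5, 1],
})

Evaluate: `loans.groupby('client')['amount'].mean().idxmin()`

Vic

group by client, mean of amount:
client
Dana    263.666667
Eli     328.666667
Vic     178.000000
Wes     362.000000
Name: amount, dtype: float64
Reading off the label with the smallest value, we get Vic.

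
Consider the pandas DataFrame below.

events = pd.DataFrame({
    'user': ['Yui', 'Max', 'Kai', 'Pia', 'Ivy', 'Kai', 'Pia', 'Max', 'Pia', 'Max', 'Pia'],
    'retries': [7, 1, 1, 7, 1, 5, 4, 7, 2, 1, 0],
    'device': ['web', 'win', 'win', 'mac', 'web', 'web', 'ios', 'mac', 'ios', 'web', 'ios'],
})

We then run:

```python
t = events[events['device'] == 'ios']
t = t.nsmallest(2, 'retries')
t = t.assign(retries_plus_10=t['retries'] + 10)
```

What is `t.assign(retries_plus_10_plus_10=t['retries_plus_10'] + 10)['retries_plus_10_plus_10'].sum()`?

42

filter rows where device == 'ios':
   user  retries device
6   Pia        4    ios
8   Pia        2    ios
10  Pia        0    ios
take 2 rows with smallest retries:
   user  retries device
10  Pia        0    ios
8   Pia        2    ios
add column retries_plus_10 = t['retries'] + 10:
   user  retries device  retries_plus_10
10  Pia        0    ios               10
8   Pia        2    ios               12
add column retries_plus_10_plus_10 = t['retries_plus_10'] + 10:
   user  retries device  retries_plus_10  retries_plus_10_plus_10
10  Pia        0    ios               10                       20
8   Pia        2    ios               12                       22
Reading off the sum of column 'retries_plus_10_plus_10', we get 42.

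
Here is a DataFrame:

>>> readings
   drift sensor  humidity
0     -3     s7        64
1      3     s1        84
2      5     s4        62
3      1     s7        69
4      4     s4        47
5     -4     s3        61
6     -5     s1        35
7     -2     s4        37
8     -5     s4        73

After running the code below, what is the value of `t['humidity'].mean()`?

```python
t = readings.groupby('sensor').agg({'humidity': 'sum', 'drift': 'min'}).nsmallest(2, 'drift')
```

group by sensor: sum(humidity), min(drift):
        humidity  drift
sensor                 
s1           119     -5
s3            61     -4
s4           219     -5
s7           133     -3
take 2 rows with smallest drift:
        humidity  drift
sensor                 
s1           119     -5
s4           219     -5
Reading off the mean of column 'humidity', we get 169.0.

169.0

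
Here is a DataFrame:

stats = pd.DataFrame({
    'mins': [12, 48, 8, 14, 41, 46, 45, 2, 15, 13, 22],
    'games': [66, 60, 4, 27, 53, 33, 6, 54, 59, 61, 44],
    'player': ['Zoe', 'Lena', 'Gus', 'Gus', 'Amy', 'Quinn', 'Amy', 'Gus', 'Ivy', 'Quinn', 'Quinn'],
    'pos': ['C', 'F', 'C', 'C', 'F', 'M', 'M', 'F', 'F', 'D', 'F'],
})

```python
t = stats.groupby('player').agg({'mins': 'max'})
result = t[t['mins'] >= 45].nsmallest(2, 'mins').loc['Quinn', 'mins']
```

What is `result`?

46

group by player, max of mins:
        mins
player      
Amy       45
Gus       14
Ivy       15
Lena      48
Quinn     46
Zoe       12
filter rows where mins >= 45:
        mins
player      
Amy       45
Lena      48
Quinn     46
take 2 rows with smallest mins:
        mins
player      
Amy       45
Quinn     46
Then the value at row 'Quinn', column 'mins': 46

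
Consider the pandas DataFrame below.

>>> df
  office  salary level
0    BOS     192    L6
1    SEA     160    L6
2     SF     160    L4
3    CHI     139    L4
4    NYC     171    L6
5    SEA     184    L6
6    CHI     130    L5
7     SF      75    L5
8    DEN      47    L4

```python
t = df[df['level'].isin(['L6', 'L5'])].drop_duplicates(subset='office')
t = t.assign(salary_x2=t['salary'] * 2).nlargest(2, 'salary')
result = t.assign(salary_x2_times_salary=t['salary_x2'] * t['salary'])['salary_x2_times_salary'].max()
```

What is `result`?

73728

filter rows where level in ['L6', 'L5']:
  office  salary level
0    BOS     192    L6
1    SEA     160    L6
4    NYC     171    L6
5    SEA     184    L6
6    CHI     130    L5
7     SF      75    L5
drop duplicate office (keep=first):
  office  salary level
0    BOS     192    L6
1    SEA     160    L6
4    NYC     171    L6
6    CHI     130    L5
7     SF      75    L5
add column salary_x2 = t['salary'] * 2:
  office  salary level  salary_x2
0    BOS     192    L6        384
1    SEA     160    L6        320
4    NYC     171    L6        342
6    CHI     130    L5        260
7     SF      75    L5        150
take 2 rows with largest salary:
  office  salary level  salary_x2
0    BOS     192    L6        384
4    NYC     171    L6        342
add column salary_x2_times_salary = t['salary_x2'] * t['salary']:
  office  salary level  salary_x2  salary_x2_times_salary
0    BOS     192    L6        384                   73728
4    NYC     171    L6        342                   58482
Reading off the max of column 'salary_x2_times_salary', we get 73728.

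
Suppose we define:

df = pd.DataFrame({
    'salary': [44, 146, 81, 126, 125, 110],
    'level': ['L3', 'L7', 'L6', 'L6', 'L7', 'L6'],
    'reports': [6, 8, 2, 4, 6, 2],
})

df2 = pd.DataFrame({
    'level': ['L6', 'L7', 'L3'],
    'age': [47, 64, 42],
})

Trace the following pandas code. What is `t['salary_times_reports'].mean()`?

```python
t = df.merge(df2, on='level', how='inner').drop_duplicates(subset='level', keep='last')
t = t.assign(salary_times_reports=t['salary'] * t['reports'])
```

411.333333333

merge on 'level' (how='inner') → 6 rows:
   salary level  reports  age
0      44    L3        6   42
1     146    L7        8   64
2      81    L6        2   47
3     126    L6        4   47
4     125    L7        6   64
5     110    L6        2   47
drop duplicate level (keep=last):
   salary level  reports  age
0      44    L3        6   42
4     125    L7        6   64
5     110    L6        2   47
add column salary_times_reports = t['salary'] * t['reports']:
   salary level  reports  age  salary_times_reports
0      44    L3        6   42                   264
4     125    L7        6   64                   750
5     110    L6        2   47                   220
The mean of column 'salary_times_reports' is 411.333333333.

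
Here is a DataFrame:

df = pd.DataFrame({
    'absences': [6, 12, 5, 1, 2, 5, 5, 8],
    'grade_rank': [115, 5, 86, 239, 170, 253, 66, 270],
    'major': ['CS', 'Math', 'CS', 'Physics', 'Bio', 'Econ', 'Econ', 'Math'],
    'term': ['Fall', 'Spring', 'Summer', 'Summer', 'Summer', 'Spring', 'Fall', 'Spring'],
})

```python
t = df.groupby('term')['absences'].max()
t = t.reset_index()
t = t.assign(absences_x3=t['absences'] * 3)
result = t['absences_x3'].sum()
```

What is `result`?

group by term, max of absences:
term
Fall       6
Spring    12
Summer     5
Name: absences, dtype: int64
reset_index():
     term  absences
0    Fall         6
1  Spring        12
2  Summer         5
add column absences_x3 = t['absences'] * 3:
     term  absences  absences_x3
0    Fall         6           18
1  Spring        12           36
2  Summer         5           15

69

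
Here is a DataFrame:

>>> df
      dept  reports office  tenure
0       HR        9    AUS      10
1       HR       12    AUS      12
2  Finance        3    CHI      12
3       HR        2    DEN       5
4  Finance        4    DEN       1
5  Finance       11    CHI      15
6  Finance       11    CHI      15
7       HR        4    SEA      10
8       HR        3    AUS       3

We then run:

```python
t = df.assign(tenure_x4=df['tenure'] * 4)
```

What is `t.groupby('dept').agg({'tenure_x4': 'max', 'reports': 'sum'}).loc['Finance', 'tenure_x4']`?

60

add column tenure_x4 = df['tenure'] * 4:
      dept  reports office  tenure  tenure_x4
0       HR        9    AUS      10         40
1       HR       12    AUS      12         48
2  Finance        3    CHI      12         48
3       HR        2    DEN       5         20
4  Finance        4    DEN       1          4
5  Finance       11    CHI      15         60
6  Finance       11    CHI      15         60
7       HR        4    SEA      10         40
8       HR        3    AUS       3         12
group by dept: max(tenure_x4), sum(reports):
         tenure_x4  reports
dept                       
Finance         60       29
HR              48       30
Hence 60.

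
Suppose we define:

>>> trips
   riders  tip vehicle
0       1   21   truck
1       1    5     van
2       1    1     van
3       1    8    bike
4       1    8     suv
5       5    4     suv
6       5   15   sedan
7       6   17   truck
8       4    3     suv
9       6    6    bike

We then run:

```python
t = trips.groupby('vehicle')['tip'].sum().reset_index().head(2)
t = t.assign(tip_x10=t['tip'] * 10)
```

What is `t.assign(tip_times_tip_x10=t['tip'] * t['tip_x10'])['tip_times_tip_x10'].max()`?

2250

group by vehicle, sum of tip:
vehicle
bike     14
sedan    15
suv      15
truck    38
van       6
Name: tip, dtype: int64
reset_index():
  vehicle  tip
0    bike   14
1   sedan   15
2     suv   15
3   truck   38
4     van    6
take first 2 rows:
  vehicle  tip
0    bike   14
1   sedan   15
add column tip_x10 = t['tip'] * 10:
  vehicle  tip  tip_x10
0    bike   14      140
1   sedan   15      150
add column tip_times_tip_x10 = t['tip'] * t['tip_x10']:
  vehicle  tip  tip_x10  tip_times_tip_x10
0    bike   14      140               1960
1   sedan   15      150               2250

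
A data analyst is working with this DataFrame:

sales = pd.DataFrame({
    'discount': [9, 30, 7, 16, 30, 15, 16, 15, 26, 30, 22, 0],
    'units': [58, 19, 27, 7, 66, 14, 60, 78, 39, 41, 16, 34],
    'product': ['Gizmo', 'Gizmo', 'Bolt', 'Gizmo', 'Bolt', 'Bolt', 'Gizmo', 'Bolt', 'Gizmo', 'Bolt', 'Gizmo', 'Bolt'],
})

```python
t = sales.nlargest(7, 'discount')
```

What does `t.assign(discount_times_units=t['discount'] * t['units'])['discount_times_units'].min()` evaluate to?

take 7 rows with largest discount:
    discount  units product
1         30     19   Gizmo
4         30     66    Bolt
9         30     41    Bolt
8         26     39   Gizmo
10        22     16   Gizmo
3         16      7   Gizmo
6         16     60   Gizmo
add column discount_times_units = t['discount'] * t['units']:
    discount  units product  discount_times_units
1         30     19   Gizmo                   570
4         30     66    Bolt                  1980
9         30     41    Bolt                  1230
8         26     39   Gizmo                  1014
10        22     16   Gizmo                   352
3         16      7   Gizmo                   112
6         16     60   Gizmo                   960

112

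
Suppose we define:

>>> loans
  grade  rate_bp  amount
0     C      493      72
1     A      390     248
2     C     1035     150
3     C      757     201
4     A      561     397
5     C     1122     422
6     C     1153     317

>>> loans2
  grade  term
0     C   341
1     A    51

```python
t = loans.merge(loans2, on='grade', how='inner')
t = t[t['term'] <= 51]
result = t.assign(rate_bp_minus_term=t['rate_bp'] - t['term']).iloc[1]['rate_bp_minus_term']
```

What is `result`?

merge on 'grade' (how='inner') → 7 rows:
  grade  rate_bp  amount  term
0     C      493      72   341
1     A      390     248    51
2     C     1035     150   341
3     C      757     201   341
4     A      561     397    51
5     C     1122     422   341
6     C     1153     317   341
filter rows where term <= 51:
  grade  rate_bp  amount  term
1     A      390     248    51
4     A      561     397    51
add column rate_bp_minus_term = t['rate_bp'] - t['term']:
  grade  rate_bp  amount  term  rate_bp_minus_term
1     A      390     248    51                 339
4     A      561     397    51                 510
So iloc[1]['rate_bp_minus_term'] = 510.

510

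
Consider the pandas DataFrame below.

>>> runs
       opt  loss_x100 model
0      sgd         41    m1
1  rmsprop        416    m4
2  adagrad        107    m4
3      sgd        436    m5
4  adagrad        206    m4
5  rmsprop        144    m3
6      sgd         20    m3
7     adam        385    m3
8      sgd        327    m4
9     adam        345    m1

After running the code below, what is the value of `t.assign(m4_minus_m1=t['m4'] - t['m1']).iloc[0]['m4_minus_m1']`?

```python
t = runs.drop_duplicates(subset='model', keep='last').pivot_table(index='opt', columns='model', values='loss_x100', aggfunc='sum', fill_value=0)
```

drop duplicate model (keep=last):
    opt  loss_x100 model
3   sgd        436    m5
7  adam        385    m3
8   sgd        327    m4
9  adam        345    m1
pivot: rows=opt, cols=model, sum(loss_x100):
model   m1   m3   m4   m5
opt                      
adam   345  385    0    0
sgd      0    0  327  436
add column m4_minus_m1 = t['m4'] - t['m1']:
model   m1   m3   m4   m5  m4_minus_m1
opt                                   
adam   345  385    0    0         -345
sgd      0    0  327  436          327
Finally, value at position 0, column 'm4_minus_m1' = -345.

-345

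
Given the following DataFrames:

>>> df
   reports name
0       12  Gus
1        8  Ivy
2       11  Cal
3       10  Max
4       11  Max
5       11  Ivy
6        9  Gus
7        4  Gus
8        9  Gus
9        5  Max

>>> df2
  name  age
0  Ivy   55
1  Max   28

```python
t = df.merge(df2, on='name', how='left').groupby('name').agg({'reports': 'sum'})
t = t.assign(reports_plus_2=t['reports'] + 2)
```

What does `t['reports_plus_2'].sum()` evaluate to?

98

merge on 'name' (how='left') → 10 rows:
   reports name   age
0       12  Gus   NaN
1        8  Ivy  55.0
2       11  Cal   NaN
3       10  Max  28.0
4       11  Max  28.0
5       11  Ivy  55.0
6        9  Gus   NaN
7        4  Gus   NaN
8        9  Gus   NaN
9        5  Max  28.0
group by name, sum of reports:
      reports
name         
Cal        11
Gus        34
Ivy        19
Max        26
add column reports_plus_2 = t['reports'] + 2:
      reports  reports_plus_2
name                         
Cal        11              13
Gus        34              36
Ivy        19              21
Max        26              28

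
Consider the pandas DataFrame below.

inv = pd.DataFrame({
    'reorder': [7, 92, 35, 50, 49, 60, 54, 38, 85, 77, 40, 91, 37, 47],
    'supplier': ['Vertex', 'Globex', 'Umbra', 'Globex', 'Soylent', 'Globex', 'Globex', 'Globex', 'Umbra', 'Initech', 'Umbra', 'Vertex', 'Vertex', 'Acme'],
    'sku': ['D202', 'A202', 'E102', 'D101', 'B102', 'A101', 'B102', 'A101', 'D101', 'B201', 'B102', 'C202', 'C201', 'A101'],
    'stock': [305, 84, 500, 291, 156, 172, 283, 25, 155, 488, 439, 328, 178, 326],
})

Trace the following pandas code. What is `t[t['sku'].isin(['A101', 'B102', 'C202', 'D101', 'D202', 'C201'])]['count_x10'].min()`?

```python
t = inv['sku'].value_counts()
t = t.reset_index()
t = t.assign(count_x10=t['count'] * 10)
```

value_counts of sku:
sku
B102    3
A101    3
D101    2
D202    1
A202    1
E102    1
B201    1
C202    1
C201    1
Name: count, dtype: int64
reset_index():
    sku  count
0  B102      3
1  A101      3
2  D101      2
3  D202      1
4  A202      1
5  E102      1
6  B201      1
7  C202      1
8  C201      1
add column count_x10 = t['count'] * 10:
    sku  count  count_x10
0  B102      3         30
1  A101      3         30
2  D101      2         20
3  D202      1         10
4  A202      1         10
5  E102      1         10
6  B201      1         10
7  C202      1         10
8  C201      1         10
filter rows where sku in ['A101', 'B102', 'C202', 'D101', 'D202', 'C201']:
    sku  count  count_x10
0  B102      3         30
1  A101      3         30
2  D101      2         20
3  D202      1         10
7  C202      1         10
8  C201      1         10
Reading off the min of column 'count_x10', we get 10.

10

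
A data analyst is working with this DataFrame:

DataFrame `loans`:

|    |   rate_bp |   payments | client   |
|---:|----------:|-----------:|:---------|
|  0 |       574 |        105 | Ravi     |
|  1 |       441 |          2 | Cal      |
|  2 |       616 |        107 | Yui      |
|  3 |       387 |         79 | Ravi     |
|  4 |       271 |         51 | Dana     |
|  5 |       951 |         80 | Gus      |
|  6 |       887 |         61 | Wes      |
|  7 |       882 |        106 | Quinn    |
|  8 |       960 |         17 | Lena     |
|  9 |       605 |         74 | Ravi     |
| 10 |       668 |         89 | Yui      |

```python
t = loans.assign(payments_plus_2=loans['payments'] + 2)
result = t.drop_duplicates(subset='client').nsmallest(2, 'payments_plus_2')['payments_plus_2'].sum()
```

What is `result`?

add column payments_plus_2 = loans['payments'] + 2:
    rate_bp  payments client  payments_plus_2
0       574       105   Ravi              107
1       441         2    Cal                4
2       616       107    Yui              109
3       387        79   Ravi               81
4       271        51   Dana               53
5       951        80    Gus               82
6       887        61    Wes               63
7       882       106  Quinn              108
8       960        17   Lena               19
9       605        74   Ravi               76
10      668        89    Yui               91
drop duplicate client (keep=first):
   rate_bp  payments client  payments_plus_2
0      574       105   Ravi              107
1      441         2    Cal                4
2      616       107    Yui              109
4      271        51   Dana               53
5      951        80    Gus               82
6      887        61    Wes               63
7      882       106  Quinn              108
8      960        17   Lena               19
take 2 rows with smallest payments_plus_2:
   rate_bp  payments client  payments_plus_2
1      441         2    Cal                4
8      960        17   Lena               19
Taking the sum of column 'payments_plus_2' gives 23.

23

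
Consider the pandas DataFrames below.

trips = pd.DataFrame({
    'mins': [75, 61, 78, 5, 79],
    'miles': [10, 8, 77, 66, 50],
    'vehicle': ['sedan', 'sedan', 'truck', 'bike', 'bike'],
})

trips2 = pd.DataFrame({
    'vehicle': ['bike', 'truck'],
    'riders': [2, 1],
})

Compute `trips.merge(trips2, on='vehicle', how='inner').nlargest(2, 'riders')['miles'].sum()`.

merge on 'vehicle' (how='inner') → 3 rows:
   mins  miles vehicle  riders
0    78     77   truck       1
1     5     66    bike       2
2    79     50    bike       2
take 2 rows with largest riders:
   mins  miles vehicle  riders
1     5     66    bike       2
2    79     50    bike       2

116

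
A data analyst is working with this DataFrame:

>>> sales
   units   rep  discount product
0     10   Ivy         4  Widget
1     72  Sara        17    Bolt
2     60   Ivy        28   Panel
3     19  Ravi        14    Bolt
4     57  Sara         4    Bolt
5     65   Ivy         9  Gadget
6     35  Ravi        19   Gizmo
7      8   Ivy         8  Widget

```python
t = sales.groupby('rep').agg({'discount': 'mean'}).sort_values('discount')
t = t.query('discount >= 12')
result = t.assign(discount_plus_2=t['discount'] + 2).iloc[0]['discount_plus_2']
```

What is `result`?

14.25

group by rep, mean of discount:
      discount
rep           
Ivy      12.25
Ravi     16.50
Sara     10.50
sort by discount:
      discount
rep           
Sara     10.50
Ivy      12.25
Ravi     16.50
filter rows where discount >= 12:
      discount
rep           
Ivy      12.25
Ravi     16.50
add column discount_plus_2 = t['discount'] + 2:
      discount  discount_plus_2
rep                            
Ivy      12.25            14.25
Ravi     16.50            18.50
Taking the value at position 0, column 'discount_plus_2' gives 14.25.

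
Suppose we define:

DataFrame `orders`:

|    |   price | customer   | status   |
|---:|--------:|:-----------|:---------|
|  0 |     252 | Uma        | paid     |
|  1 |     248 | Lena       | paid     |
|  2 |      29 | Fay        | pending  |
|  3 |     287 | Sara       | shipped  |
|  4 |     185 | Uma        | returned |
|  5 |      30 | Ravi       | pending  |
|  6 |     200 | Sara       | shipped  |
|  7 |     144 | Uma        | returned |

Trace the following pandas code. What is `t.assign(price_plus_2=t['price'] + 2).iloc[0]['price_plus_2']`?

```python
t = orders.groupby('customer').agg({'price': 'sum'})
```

31

group by customer, sum of price:
          price
customer       
Fay          29
Lena        248
Ravi         30
Sara        487
Uma         581
add column price_plus_2 = t['price'] + 2:
          price  price_plus_2
customer                     
Fay          29            31
Lena        248           250
Ravi         30            32
Sara        487           489
Uma         581           583
Reading off the value at position 0, column 'price_plus_2', we get 31.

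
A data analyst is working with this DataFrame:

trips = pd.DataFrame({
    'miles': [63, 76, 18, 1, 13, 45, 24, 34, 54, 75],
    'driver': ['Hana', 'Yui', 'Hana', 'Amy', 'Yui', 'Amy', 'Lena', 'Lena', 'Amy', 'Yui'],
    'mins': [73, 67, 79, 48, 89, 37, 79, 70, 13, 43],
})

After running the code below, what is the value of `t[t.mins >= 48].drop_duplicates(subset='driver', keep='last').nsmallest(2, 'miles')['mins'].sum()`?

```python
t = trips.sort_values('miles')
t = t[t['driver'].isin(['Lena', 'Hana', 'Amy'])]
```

sort by miles:
   miles driver  mins
3      1    Amy    48
4     13    Yui    89
2     18   Hana    79
6     24   Lena    79
7     34   Lena    70
5     45    Amy    37
8     54    Amy    13
0     63   Hana    73
9     75    Yui    43
1     76    Yui    67
filter rows where driver in ['Lena', 'Hana', 'Amy']:
   miles driver  mins
3      1    Amy    48
2     18   Hana    79
6     24   Lena    79
7     34   Lena    70
5     45    Amy    37
8     54    Amy    13
0     63   Hana    73
filter rows where mins >= 48:
   miles driver  mins
3      1    Amy    48
2     18   Hana    79
6     24   Lena    79
7     34   Lena    70
0     63   Hana    73
drop duplicate driver (keep=last):
   miles driver  mins
3      1    Amy    48
7     34   Lena    70
0     63   Hana    73
take 2 rows with smallest miles:
   miles driver  mins
3      1    Amy    48
7     34   Lena    70

118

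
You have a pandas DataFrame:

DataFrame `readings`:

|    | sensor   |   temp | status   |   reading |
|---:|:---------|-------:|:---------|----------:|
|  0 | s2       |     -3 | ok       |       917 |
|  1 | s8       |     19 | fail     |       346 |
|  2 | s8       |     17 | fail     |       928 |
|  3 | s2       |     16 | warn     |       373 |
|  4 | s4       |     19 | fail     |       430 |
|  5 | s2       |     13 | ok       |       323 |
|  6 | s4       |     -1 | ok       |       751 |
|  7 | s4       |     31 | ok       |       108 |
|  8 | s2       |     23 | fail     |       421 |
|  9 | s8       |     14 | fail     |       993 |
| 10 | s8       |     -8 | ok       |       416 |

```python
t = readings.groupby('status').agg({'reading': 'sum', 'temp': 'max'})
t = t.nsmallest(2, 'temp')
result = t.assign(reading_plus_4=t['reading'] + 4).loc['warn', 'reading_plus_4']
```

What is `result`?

group by status: sum(reading), max(temp):
        reading  temp
status               
fail       3118    23
ok         2515    31
warn        373    16
take 2 rows with smallest temp:
        reading  temp
status               
warn        373    16
fail       3118    23
add column reading_plus_4 = t['reading'] + 4:
        reading  temp  reading_plus_4
status                               
warn        373    16             377
fail       3118    23            3122
Taking the value at row 'warn', column 'reading_plus_4' gives 377.

377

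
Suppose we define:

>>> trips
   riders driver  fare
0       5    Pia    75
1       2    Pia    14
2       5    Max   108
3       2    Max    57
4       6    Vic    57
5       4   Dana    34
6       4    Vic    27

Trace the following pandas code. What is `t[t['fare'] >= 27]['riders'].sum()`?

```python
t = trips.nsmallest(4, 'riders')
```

take 4 rows with smallest riders:
   riders driver  fare
1       2    Pia    14
3       2    Max    57
5       4   Dana    34
6       4    Vic    27
filter rows where fare >= 27:
   riders driver  fare
3       2    Max    57
5       4   Dana    34
6       4    Vic    27
Hence 10.

10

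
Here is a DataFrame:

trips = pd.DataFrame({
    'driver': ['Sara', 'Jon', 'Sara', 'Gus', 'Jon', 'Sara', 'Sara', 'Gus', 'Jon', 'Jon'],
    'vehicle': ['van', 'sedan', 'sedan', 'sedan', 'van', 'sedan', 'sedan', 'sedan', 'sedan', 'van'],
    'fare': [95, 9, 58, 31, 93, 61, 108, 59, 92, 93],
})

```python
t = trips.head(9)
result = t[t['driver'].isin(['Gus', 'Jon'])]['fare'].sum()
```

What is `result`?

take first 9 rows:
  driver vehicle  fare
0   Sara     van    95
1    Jon   sedan     9
2   Sara   sedan    58
3    Gus   sedan    31
4    Jon     van    93
5   Sara   sedan    61
6   Sara   sedan   108
7    Gus   sedan    59
8    Jon   sedan    92
filter rows where driver in ['Gus', 'Jon']:
  driver vehicle  fare
1    Jon   sedan     9
3    Gus   sedan    31
4    Jon     van    93
7    Gus   sedan    59
8    Jon   sedan    92
So sum() = 284.

284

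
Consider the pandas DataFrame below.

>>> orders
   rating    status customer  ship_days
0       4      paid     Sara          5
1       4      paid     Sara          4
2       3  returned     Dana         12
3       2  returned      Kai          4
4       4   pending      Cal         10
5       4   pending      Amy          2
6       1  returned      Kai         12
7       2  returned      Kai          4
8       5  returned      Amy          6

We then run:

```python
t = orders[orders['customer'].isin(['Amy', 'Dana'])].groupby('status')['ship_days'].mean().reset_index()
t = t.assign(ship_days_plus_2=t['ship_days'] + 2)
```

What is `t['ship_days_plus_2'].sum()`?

filter rows where customer in ['Amy', 'Dana']:
   rating    status customer  ship_days
2       3  returned     Dana         12
5       4   pending      Amy          2
8       5  returned      Amy          6
group by status, mean of ship_days:
status
pending     2.0
returned    9.0
Name: ship_days, dtype: float64
reset_index():
     status  ship_days
0   pending        2.0
1  returned        9.0
add column ship_days_plus_2 = t['ship_days'] + 2:
     status  ship_days  ship_days_plus_2
0   pending        2.0               4.0
1  returned        9.0              11.0
The sum of column 'ship_days_plus_2' is 15.0.

15.0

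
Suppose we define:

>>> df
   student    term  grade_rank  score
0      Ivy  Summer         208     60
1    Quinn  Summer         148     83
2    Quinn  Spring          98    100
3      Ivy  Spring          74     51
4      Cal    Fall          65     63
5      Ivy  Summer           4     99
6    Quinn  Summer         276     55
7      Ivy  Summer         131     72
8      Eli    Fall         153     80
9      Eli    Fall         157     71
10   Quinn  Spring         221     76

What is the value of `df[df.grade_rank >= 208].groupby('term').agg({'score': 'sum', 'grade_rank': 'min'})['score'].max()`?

115

filter rows where grade_rank >= 208:
   student    term  grade_rank  score
0      Ivy  Summer         208     60
6    Quinn  Summer         276     55
10   Quinn  Spring         221     76
group by term: sum(score), min(grade_rank):
        score  grade_rank
term                     
Spring     76         221
Summer    115         208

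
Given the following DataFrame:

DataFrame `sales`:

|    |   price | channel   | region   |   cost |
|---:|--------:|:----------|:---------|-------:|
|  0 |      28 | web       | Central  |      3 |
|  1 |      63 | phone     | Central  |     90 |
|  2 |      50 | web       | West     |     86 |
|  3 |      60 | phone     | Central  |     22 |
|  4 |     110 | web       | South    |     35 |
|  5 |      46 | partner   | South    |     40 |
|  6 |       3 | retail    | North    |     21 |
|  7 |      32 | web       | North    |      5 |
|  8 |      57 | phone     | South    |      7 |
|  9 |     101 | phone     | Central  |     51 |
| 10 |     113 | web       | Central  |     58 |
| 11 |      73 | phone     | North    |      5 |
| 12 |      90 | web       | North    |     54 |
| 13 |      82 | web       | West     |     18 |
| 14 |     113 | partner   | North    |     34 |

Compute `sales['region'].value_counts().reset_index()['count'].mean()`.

3.75

value_counts of region:
region
Central    5
North      5
South      3
West       2
Name: count, dtype: int64
reset_index():
    region  count
0  Central      5
1    North      5
2    South      3
3     West      2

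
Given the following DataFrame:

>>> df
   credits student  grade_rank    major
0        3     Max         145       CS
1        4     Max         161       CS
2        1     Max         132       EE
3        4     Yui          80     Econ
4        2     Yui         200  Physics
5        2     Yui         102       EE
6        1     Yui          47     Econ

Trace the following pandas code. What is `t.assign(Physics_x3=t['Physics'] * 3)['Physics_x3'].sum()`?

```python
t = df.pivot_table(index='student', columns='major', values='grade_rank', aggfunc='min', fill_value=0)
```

pivot: rows=student, cols=major, min(grade_rank):
major     CS   EE  Econ  Physics
student                         
Max      145  132     0        0
Yui        0  102    47      200
add column Physics_x3 = t['Physics'] * 3:
major     CS   EE  Econ  Physics  Physics_x3
student                                     
Max      145  132     0        0           0
Yui        0  102    47      200         600

600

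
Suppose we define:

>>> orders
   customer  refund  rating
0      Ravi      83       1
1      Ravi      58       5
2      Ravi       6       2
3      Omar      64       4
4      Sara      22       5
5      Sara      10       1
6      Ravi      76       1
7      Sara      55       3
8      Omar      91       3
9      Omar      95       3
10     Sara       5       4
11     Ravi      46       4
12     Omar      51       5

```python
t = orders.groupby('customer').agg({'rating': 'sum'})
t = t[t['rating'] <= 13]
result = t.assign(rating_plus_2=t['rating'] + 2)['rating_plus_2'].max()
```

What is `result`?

15

group by customer, sum of rating:
          rating
customer        
Omar          15
Ravi          13
Sara          13
filter rows where rating <= 13:
          rating
customer        
Ravi          13
Sara          13
add column rating_plus_2 = t['rating'] + 2:
          rating  rating_plus_2
customer                       
Ravi          13             15
Sara          13             15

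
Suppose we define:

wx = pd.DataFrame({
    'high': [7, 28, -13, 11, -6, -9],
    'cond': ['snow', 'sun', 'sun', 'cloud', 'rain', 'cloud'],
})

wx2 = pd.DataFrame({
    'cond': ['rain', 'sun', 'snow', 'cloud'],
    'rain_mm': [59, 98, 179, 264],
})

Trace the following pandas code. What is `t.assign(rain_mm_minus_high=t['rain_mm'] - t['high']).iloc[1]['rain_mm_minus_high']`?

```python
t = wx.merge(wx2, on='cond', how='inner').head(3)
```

merge on 'cond' (how='inner') → 6 rows:
   high   cond  rain_mm
0     7   snow      179
1    28    sun       98
2   -13    sun       98
3    11  cloud      264
4    -6   rain       59
5    -9  cloud      264
take first 3 rows:
   high  cond  rain_mm
0     7  snow      179
1    28   sun       98
2   -13   sun       98
add column rain_mm_minus_high = t['rain_mm'] - t['high']:
   high  cond  rain_mm  rain_mm_minus_high
0     7  snow      179                 172
1    28   sun       98                  70
2   -13   sun       98                 111

70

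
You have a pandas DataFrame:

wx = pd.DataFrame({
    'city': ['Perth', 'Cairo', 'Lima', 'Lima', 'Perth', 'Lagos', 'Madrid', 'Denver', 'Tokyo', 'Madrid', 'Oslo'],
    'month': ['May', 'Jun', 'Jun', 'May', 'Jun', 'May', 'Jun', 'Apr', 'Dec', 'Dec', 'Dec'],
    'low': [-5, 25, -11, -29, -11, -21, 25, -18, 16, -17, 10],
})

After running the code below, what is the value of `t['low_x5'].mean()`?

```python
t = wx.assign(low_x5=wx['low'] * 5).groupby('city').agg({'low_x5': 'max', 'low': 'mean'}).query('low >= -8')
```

71.0

add column low_x5 = wx['low'] * 5:
      city month  low  low_x5
0    Perth   May   -5     -25
1    Cairo   Jun   25     125
2     Lima   Jun  -11     -55
3     Lima   May  -29    -145
4    Perth   Jun  -11     -55
5    Lagos   May  -21    -105
6   Madrid   Jun   25     125
7   Denver   Apr  -18     -90
8    Tokyo   Dec   16      80
9   Madrid   Dec  -17     -85
10    Oslo   Dec   10      50
group by city: max(low_x5), mean(low):
        low_x5   low
city                
Cairo      125  25.0
Denver     -90 -18.0
Lagos     -105 -21.0
Lima       -55 -20.0
Madrid     125   4.0
Oslo        50  10.0
Perth      -25  -8.0
Tokyo       80  16.0
filter rows where low >= -8:
        low_x5   low
city                
Cairo      125  25.0
Madrid     125   4.0
Oslo        50  10.0
Perth      -25  -8.0
Tokyo       80  16.0
Reading off the mean of column 'low_x5', we get 71.0.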